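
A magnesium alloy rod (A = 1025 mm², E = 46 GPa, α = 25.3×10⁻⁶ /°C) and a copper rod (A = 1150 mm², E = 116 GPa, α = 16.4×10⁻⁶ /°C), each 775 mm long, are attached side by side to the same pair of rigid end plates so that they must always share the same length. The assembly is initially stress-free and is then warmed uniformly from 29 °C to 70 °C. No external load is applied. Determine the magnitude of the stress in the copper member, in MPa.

σ ≈ 11.1 MPa (tensile)

The magnesium alloy has the larger α, so on heating it would change length more than the copper if both were free. The rigid plates force a common final length, so the magnesium alloy is put into compression and the copper into tension, with equal and opposite forces P (no external load).
Setting the final lengths equal and cancelling L: (α₁ − α₂)ΔT = P/(A₁E₁) + P/(A₂E₂).
|α₁ − α₂|·ΔT = 8.9×10⁻⁶ × 41 = 0.0003649.
1/(A₁E₁) + 1/(A₂E₂) = 1/(1025×46×10³) + 1/(1150×116×10³) = 2.871×10⁻⁸ N⁻¹.
P = 0.0003649 / 2.871×10⁻⁸ = 12710 N = 12.71 kN.
σ_{copper} = P/A₂ = 12710/1150 = 11.05 MPa, tensile.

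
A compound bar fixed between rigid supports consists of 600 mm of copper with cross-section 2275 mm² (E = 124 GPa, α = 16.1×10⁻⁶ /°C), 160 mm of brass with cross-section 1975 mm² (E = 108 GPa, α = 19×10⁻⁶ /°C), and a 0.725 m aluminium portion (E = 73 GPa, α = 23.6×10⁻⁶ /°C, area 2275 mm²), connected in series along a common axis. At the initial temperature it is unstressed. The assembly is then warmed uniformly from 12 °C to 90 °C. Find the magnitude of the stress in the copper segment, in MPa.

With the walls removed the bar would change length by δ_free = Σ αᵢΔT Lᵢ = 16.1×10⁻⁶×78×600 + 19×10⁻⁶×78×160 + 23.6×10⁻⁶×78×725 = 2.325 mm.
The walls prevent any net length change, so an axial force P (same in every segment) develops. Compatibility: P · Σ Lᵢ/(AᵢEᵢ) = δ_free.
The series flexibility is Σ Lᵢ/(AᵢEᵢ) = 600/(2275×124×10³) + 160/(1975×108×10³) + 725/(2275×73×10³) = 7.243×10⁻⁶ mm/N.
Hence P = δ_free / Σ(L/AE) = 2.325/7.243×10⁻⁶ = 321 kN (compressive).
σ_{copper} = P / A = 321000 / 2275 = 141.1 MPa.

σ ≈ 141 MPa (compressive)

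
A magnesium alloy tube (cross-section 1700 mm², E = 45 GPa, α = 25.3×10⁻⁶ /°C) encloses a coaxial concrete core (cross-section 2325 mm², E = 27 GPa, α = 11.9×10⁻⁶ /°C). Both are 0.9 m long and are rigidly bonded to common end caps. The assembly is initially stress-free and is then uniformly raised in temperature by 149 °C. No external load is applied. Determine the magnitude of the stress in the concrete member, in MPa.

σ ≈ 29.6 MPa (tensile)

The magnesium alloy has the larger α, so on heating it would change length more than the concrete if both were free. The rigid plates force a common final length, so the magnesium alloy is put into compression and the concrete into tension, with equal and opposite forces P (no external load).
Compatibility of the two members (thermal + elastic change equal): (α₁ − α₂)ΔT = P·[1/(A₁E₁) + 1/(A₂E₂)].
|α₁ − α₂|·ΔT = 13.4×10⁻⁶ × 149 = 0.001997.
1/(A₁E₁) + 1/(A₂E₂) = 1/(1700×45×10³) + 1/(2325×27×10³) = 2.9×10⁻⁸ N⁻¹.
So P = 0.001997 / 2.9×10⁻⁸ = 68.84 kN.
σ_{concrete} = P/A₂ = 68840/2325 = 29.61 MPa, tensile.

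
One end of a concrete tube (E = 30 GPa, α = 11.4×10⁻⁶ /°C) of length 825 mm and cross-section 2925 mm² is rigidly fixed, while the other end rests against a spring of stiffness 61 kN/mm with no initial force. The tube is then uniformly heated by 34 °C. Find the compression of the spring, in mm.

Free thermal expansion: δ_free = αΔT L = 11.4×10⁻⁶ × 34 × 825 = 0.3198 mm.
Let P be the compressive force at the spring. The tube shortens elastically by PL/(AE) and the spring compresses by P/k; together these equal δ_free.
So P = δ_free / [L/(AE) + 1/k] = 0.3198 / [ 825/(2925×30×10³) + 1/(61×10³) ].
P = 0.3198 / 2.58×10⁻⁵ = 12400 N.
Spring compression = P/k = 12400/(61×10³) = 0.2032 mm.

δ ≈ 0.203 mm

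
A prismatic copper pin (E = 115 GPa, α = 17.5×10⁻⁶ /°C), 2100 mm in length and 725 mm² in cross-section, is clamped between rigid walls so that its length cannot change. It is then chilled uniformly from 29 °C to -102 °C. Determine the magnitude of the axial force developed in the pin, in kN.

With zero net strain, σ = E·αΔT = 115 GPa × 17.5×10⁻⁶ × 131 = 263.6 MPa.
Then P = σA = 263.6 × 725 mm² = 191.1 kN, tensile.

P ≈ 191 kN (tensile)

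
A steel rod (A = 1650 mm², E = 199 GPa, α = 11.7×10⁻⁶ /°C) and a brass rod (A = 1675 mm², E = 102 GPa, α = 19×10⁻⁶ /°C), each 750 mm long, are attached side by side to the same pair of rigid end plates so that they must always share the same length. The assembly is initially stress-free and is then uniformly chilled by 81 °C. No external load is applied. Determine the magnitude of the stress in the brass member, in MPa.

σ ≈ 39.7 MPa (tensile)

The brass has the larger α, so on cooling it would change length more than the steel if both were free. The rigid plates force a common final length, so the brass is put into tension and the steel into compression, with equal and opposite forces P (no external load).
Setting the final lengths equal and cancelling L: (α₁ − α₂)ΔT = P/(A₁E₁) + P/(A₂E₂).
|α₁ − α₂|·ΔT = 7.3×10⁻⁶ × 81 = 0.0005913.
1/(A₁E₁) + 1/(A₂E₂) = 1/(1650×199×10³) + 1/(1675×102×10³) = 8.899×10⁻⁹ N⁻¹.
So P = 0.0005913 / 8.899×10⁻⁹ = 66.45 kN.
σ_{brass} = P/A₂ = 66450/1675 = 39.67 MPa, tensile.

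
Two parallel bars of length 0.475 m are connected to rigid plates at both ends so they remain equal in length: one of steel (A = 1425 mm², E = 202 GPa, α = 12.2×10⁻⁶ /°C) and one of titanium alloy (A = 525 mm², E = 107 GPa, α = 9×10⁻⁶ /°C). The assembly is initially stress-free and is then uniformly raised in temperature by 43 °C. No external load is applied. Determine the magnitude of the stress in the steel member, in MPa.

Equilibrium of a rigid end plate with no external load gives equal and opposite internal forces ±P in the two members. Since α_{steel} > α_{titanium alloy}, heating drives the steel into compression and the titanium alloy into tension.
Setting the final lengths equal and cancelling L: (α₁ − α₂)ΔT = P/(A₁E₁) + P/(A₂E₂).
|α₁ − α₂|·ΔT = 3.2×10⁻⁶ × 43 = 0.0001376.
1/(A₁E₁) + 1/(A₂E₂) = 1/(1425×202×10³) + 1/(525×107×10³) = 2.128×10⁻⁸ N⁻¹.
P = 0.0001376 / 2.128×10⁻⁸ = 6468 N = 6.468 kN.
σ_{steel} = P/A₁ = 6468/1425 = 4.539 MPa, compressive.

σ ≈ 4.54 MPa (compressive)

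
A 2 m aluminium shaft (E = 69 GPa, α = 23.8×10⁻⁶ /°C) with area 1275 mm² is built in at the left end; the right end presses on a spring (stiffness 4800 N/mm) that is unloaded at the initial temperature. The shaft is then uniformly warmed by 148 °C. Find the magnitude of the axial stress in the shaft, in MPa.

Free thermal expansion: δ_free = αΔT L = 23.8×10⁻⁶ × 148 × 2000 = 7.045 mm.
Let P be the compressive force at the spring. The shaft shortens elastically by PL/(AE) and the spring compresses by P/k; together these equal δ_free.
P [ L/(AE) + 1/k ] = δ_free → P [ 2000/(1275×69×10³) + 1/(4800) ] = 7.045.
P = 7.045 / 0.0002311 = 30490 N.
σ = P/A = 30490/1275 = 23.91 MPa.

σ ≈ 23.9 MPa (compressive)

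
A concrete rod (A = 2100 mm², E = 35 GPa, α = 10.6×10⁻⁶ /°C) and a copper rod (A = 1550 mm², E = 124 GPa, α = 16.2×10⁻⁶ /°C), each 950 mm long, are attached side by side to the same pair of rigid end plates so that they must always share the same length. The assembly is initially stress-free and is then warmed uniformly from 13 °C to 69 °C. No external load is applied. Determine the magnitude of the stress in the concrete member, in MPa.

σ ≈ 7.94 MPa (tensile)

Both members must finish at the same length. With the larger α, the copper tends to over-expand; the plates restrain it, putting the copper in compression and the concrete in tension. With no external load the two internal forces are equal and opposite, magnitude P.
Setting the final lengths equal and cancelling L: (α₁ − α₂)ΔT = P/(A₁E₁) + P/(A₂E₂).
|α₁ − α₂|·ΔT = 5.6×10⁻⁶ × 56 = 0.0003136.
1/(A₁E₁) + 1/(A₂E₂) = 1/(2100×35×10³) + 1/(1550×124×10³) = 1.881×10⁻⁸ N⁻¹.
So P = 0.0003136 / 1.881×10⁻⁸ = 16.67 kN.
σ_{concrete} = P/A₁ = 16670/2100 = 7.94 MPa, tensile.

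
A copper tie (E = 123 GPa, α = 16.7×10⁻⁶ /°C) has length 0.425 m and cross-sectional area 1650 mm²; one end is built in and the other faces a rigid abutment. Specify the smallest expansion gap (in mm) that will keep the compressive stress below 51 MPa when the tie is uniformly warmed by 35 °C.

Free expansion if unrestrained: δ_free = αΔT L = 16.7×10⁻⁶ × 35 × 425 = 0.2484 mm.
A stress of 51 MPa corresponds to the wall pushing the tie back by σL/E = 51×425/(123×10³) = 0.1762 mm.
The gap must absorb the remainder: g_min = 0.2484 − 0.1762 = 0.07219 mm.

g ≈ 0.0722 mm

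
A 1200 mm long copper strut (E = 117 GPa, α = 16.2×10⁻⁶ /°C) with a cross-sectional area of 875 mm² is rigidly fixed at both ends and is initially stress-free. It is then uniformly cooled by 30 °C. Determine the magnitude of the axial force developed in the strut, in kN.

With zero net strain, σ = E·αΔT = 117 GPa × 16.2×10⁻⁶ × 30 = 56.86 MPa.
Axial force P = σA = 56.86 × 875 = 49750 N = 49.75 kN, tensile.

P ≈ 49.8 kN (tensile)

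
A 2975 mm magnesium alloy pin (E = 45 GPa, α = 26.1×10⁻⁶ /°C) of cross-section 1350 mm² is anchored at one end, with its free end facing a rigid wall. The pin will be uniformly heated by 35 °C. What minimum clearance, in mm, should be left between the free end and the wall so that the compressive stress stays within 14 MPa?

Free expansion if unrestrained: δ_free = αΔT L = 26.1×10⁻⁶ × 35 × 2975 = 2.718 mm.
At the allowable stress the elastic shortening the wall may impose is σL/E = 14 × 2975 / (45×10³) = 0.9256 mm.
So the gap has to take up the difference, g_min = δ_free − σL/E = 2.718 − 0.9256 = 1.792 mm.

g ≈ 1.79 mm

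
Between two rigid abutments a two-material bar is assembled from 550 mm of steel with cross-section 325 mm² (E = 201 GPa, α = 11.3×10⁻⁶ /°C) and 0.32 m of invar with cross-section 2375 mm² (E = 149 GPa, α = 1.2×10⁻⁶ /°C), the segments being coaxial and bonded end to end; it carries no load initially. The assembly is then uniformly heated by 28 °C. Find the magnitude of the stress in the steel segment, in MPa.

If the supports were absent, the total length change would be Σ αᵢΔT Lᵢ = 11.3×10⁻⁶×28×550 + 1.2×10⁻⁶×28×320 = 0.1848 mm.
Since the ends are fixed, an axial force P builds up, equal in every segment, with P · Σ Lᵢ/(AᵢEᵢ) = δ_free.
Σ Lᵢ/(AᵢEᵢ) = 550/(325×201×10³) + 320/(2375×149×10³) = 9.324×10⁻⁶ mm/N.
P = 0.1848 / 9.324×10⁻⁶ = 19820 N = 19.82 kN, compressive.
σ_{steel} = P / A = 19820 / 325 = 60.98 MPa.

σ ≈ 61 MPa (compressive)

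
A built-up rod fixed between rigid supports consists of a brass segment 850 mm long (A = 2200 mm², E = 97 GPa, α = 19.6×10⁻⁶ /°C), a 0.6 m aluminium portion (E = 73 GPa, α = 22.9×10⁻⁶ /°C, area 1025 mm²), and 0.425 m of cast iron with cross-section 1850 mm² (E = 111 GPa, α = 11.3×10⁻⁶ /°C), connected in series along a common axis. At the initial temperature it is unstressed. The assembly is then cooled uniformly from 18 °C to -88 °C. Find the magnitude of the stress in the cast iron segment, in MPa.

If the supports were absent, the total length change would be Σ αᵢΔT Lᵢ = 19.6×10⁻⁶×106×850 + 22.9×10⁻⁶×106×600 + 11.3×10⁻⁶×106×425 = 3.731 mm.
The rigid supports impose zero overall length change; the single axial force P common to all segments must satisfy P Σ Lᵢ/(AᵢEᵢ) = δ_free.
The series flexibility is Σ Lᵢ/(AᵢEᵢ) = 850/(2200×97×10³) + 600/(1025×73×10³) + 425/(1850×111×10³) = 1.407×10⁻⁵ mm/N.
Hence P = δ_free / Σ(L/AE) = 3.731/1.407×10⁻⁵ = 265.2 kN (tensile).
σ_{cast iron} = P / A = 265200 / 1850 = 143.3 MPa.

σ ≈ 143 MPa (tensile)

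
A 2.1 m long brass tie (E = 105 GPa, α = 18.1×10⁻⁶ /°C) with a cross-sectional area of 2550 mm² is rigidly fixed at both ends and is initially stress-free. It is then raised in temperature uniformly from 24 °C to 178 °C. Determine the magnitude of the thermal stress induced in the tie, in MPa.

The supports are rigid, so the total axial strain is zero. The restrained thermal strain is ε = αΔT = 18.1×10⁻⁶ × 154 = 2787.4×10⁻⁶.
σ = EαΔT = 105×10³ × 18.1×10⁻⁶ × 154 = 292.7 MPa (compressive; the tie is trying to expand).

σ ≈ 293 MPa (compressive)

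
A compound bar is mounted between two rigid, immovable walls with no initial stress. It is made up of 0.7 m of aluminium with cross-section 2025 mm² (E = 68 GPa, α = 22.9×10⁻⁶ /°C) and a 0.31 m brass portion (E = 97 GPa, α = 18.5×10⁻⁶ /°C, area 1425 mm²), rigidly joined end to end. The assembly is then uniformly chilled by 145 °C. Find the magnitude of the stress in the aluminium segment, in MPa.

σ ≈ 213 MPa (tensile)

If the supports were absent, the total length change would be Σ αᵢΔT Lᵢ = 22.9×10⁻⁶×145×700 + 18.5×10⁻⁶×145×310 = 3.156 mm.
The walls prevent any net length change, so an axial force P (same in every segment) develops. Compatibility: P · Σ Lᵢ/(AᵢEᵢ) = δ_free.
Σ Lᵢ/(AᵢEᵢ) = 700/(2025×68×10³) + 310/(1425×97×10³) = 7.326×10⁻⁶ mm/N.
So P = 3.156 / 7.326×10⁻⁶ = 430.8 kN, tensile.
σ_{aluminium} = P / A = 430800 / 2025 = 212.7 MPa.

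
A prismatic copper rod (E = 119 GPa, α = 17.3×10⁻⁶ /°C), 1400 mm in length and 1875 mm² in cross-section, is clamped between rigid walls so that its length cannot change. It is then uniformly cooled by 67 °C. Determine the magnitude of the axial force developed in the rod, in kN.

P ≈ 259 kN (tensile)

Full restraint means ε = 0, so the stress is σ = EαΔT = 119×10³ × 17.3×10⁻⁶ × 67 = 137.9 MPa.
Axial force P = σA = 137.9 × 1875 = 258600 N = 258.6 kN, tensile.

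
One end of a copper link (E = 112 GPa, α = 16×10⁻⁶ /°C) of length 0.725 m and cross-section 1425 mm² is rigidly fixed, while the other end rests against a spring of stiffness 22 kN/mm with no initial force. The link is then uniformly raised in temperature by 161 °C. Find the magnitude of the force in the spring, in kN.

P ≈ 37.4 kN

If the spring were absent the link would lengthen by αΔT L = 16×10⁻⁶ × 161 × 725 = 1.868 mm.
Let P be the compressive force at the spring. The link shortens elastically by PL/(AE) and the spring compresses by P/k; together these equal δ_free.
P [ L/(AE) + 1/k ] = δ_free → P [ 725/(1425×112×10³) + 1/(22×10³) ] = 1.868.
P = 1.868 / 5×10⁻⁵ = 37350 N.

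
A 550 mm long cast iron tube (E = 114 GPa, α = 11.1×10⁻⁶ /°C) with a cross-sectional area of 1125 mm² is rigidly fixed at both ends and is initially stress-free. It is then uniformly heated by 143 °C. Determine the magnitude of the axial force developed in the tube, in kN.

Full restraint means ε = 0, so the stress is σ = EαΔT = 114×10³ × 11.1×10⁻⁶ × 143 = 181 MPa.
Then P = σA = 181 × 1125 mm² = 203.6 kN, compressive.

P ≈ 204 kN (compressive)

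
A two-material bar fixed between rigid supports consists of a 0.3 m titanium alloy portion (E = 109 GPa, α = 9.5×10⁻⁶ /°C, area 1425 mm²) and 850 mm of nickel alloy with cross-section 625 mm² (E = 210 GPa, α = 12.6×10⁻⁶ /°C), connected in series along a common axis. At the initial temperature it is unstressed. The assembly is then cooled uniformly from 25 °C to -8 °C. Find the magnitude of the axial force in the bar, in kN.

P ≈ 53.2 kN (tensile)

If the supports were absent, the total length change would be Σ αᵢΔT Lᵢ = 9.5×10⁻⁶×33×300 + 12.6×10⁻⁶×33×850 = 0.4475 mm.
Since the ends are fixed, an axial force P builds up, equal in every segment, with P · Σ Lᵢ/(AᵢEᵢ) = δ_free.
The series flexibility is Σ Lᵢ/(AᵢEᵢ) = 300/(1425×109×10³) + 850/(625×210×10³) = 8.408×10⁻⁶ mm/N.
P = 0.4475 / 8.408×10⁻⁶ = 53220 N = 53.22 kN, tensile.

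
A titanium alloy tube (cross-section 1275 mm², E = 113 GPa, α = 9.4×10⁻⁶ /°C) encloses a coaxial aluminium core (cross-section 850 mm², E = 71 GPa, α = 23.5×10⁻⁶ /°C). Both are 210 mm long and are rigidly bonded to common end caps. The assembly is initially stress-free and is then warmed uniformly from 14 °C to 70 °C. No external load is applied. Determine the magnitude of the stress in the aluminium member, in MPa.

Both members must finish at the same length. With the larger α, the aluminium tends to over-expand; the plates restrain it, putting the aluminium in compression and the titanium alloy in tension. With no external load the two internal forces are equal and opposite, magnitude P.
Compatibility of the two members (thermal + elastic change equal): (α₁ − α₂)ΔT = P·[1/(A₁E₁) + 1/(A₂E₂)].
|α₁ − α₂|·ΔT = 14.1×10⁻⁶ × 56 = 0.0007896.
1/(A₁E₁) + 1/(A₂E₂) = 1/(1275×113×10³) + 1/(850×71×10³) = 2.351×10⁻⁸ N⁻¹.
P = 0.0007896 / 2.351×10⁻⁸ = 33580 N = 33.58 kN.
σ_{aluminium} = P/A₂ = 33580/850 = 39.51 MPa, compressive.

σ ≈ 39.5 MPa (compressive)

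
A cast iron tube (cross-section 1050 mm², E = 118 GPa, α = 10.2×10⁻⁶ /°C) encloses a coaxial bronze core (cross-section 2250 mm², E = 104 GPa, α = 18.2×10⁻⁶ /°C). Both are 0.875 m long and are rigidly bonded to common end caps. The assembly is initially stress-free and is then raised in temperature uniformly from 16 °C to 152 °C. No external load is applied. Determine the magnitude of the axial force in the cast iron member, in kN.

The bronze has the larger α, so on heating it would change length more than the cast iron if both were free. The rigid plates force a common final length, so the bronze is put into compression and the cast iron into tension, with equal and opposite forces P (no external load).
Setting the final lengths equal and cancelling L: (α₁ − α₂)ΔT = P/(A₁E₁) + P/(A₂E₂).
|α₁ − α₂|·ΔT = 8×10⁻⁶ × 136 = 0.001088.
1/(A₁E₁) + 1/(A₂E₂) = 1/(1050×118×10³) + 1/(2250×104×10³) = 1.234×10⁻⁸ N⁻¹.
So P = 0.001088 / 1.234×10⁻⁸ = 88.14 kN.

P ≈ 88.1 kN (tensile in the cast iron)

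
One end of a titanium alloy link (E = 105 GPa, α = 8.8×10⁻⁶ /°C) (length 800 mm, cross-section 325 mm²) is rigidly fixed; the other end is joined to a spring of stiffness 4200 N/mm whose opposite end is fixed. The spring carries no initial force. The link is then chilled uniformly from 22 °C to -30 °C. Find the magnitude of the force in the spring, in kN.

P ≈ 1.4 kN

The unrestrained thermal change is αΔT L = 8.8×10⁻⁶ × 52 × 800 = 0.3661 mm.
Let P be the tensile force in the spring. The link extends elastically by PL/(AE) and the spring stretches by P/k; together these equal δ_free.
So P = δ_free / [L/(AE) + 1/k] = 0.3661 / [ 800/(325×105×10³) + 1/(4200) ].
P = 0.3661 / 0.0002615 = 1400 N.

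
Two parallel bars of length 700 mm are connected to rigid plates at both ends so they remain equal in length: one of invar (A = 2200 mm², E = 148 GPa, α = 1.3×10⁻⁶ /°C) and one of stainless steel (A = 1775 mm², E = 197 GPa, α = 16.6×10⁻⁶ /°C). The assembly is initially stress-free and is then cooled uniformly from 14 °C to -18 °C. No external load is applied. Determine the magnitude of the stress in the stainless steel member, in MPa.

σ ≈ 46.5 MPa (tensile)

Equilibrium of a rigid end plate with no external load gives equal and opposite internal forces ±P in the two members. Since α_{stainless steel} > α_{invar}, cooling drives the stainless steel into tension and the invar into compression.
Equating the net (thermal + elastic) strains gives |α₁ − α₂|·ΔT = P·[1/(A₁E₁) + 1/(A₂E₂)].
|α₁ − α₂|·ΔT = 15.3×10⁻⁶ × 32 = 0.0004896.
1/(A₁E₁) + 1/(A₂E₂) = 1/(2200×148×10³) + 1/(1775×197×10³) = 5.931×10⁻⁹ N⁻¹.
P = 0.0004896 / 5.931×10⁻⁹ = 82550 N = 82.55 kN.
σ_{stainless steel} = P/A₂ = 82550/1775 = 46.51 MPa, tensile.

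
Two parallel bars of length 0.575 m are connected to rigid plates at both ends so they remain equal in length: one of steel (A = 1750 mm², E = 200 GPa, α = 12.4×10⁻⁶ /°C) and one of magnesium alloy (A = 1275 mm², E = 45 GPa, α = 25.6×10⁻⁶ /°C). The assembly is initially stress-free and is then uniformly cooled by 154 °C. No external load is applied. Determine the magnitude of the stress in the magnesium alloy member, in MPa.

σ ≈ 78.6 MPa (tensile)

The magnesium alloy has the larger α, so on cooling it would change length more than the steel if both were free. The rigid plates force a common final length, so the magnesium alloy is put into tension and the steel into compression, with equal and opposite forces P (no external load).
Equating the net (thermal + elastic) strains gives |α₁ − α₂|·ΔT = P·[1/(A₁E₁) + 1/(A₂E₂)].
|α₁ − α₂|·ΔT = 13.2×10⁻⁶ × 154 = 0.002033.
1/(A₁E₁) + 1/(A₂E₂) = 1/(1750×200×10³) + 1/(1275×45×10³) = 2.029×10⁻⁸ N⁻¹.
So P = 0.002033 / 2.029×10⁻⁸ = 100.2 kN.
σ_{magnesium alloy} = P/A₂ = 100200/1275 = 78.59 MPa, tensile.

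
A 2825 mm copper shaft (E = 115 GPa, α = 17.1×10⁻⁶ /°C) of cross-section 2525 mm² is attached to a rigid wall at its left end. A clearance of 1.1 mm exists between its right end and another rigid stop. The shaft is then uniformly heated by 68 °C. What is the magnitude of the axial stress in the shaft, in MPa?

σ ≈ 88.9 MPa (compressive)

Free thermal elongation = αΔT L = 17.1×10⁻⁶ × 68 × 2825 = 3.285 mm.
After closing the 1.1 mm clearance, 3.285 − 1.1 = 2.185 mm of expansion remains to be suppressed by the wall.
That suppressed elongation corresponds to σ = E·Δ/L = 115×10³ × 2.185/2825 = 88.94 MPa.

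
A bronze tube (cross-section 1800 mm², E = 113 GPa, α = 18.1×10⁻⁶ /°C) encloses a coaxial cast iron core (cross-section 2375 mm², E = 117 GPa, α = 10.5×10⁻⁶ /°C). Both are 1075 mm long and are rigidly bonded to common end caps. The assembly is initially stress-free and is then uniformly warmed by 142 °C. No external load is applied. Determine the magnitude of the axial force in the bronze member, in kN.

P ≈ 127 kN (compressive in the bronze)

The bronze has the larger α, so on heating it would change length more than the cast iron if both were free. The rigid plates force a common final length, so the bronze is put into compression and the cast iron into tension, with equal and opposite forces P (no external load).
Equating the net (thermal + elastic) strains gives |α₁ − α₂|·ΔT = P·[1/(A₁E₁) + 1/(A₂E₂)].
|α₁ − α₂|·ΔT = 7.6×10⁻⁶ × 142 = 0.001079.
1/(A₁E₁) + 1/(A₂E₂) = 1/(1800×113×10³) + 1/(2375×117×10³) = 8.515×10⁻⁹ N⁻¹.
So P = 0.001079 / 8.515×10⁻⁹ = 126.7 kN.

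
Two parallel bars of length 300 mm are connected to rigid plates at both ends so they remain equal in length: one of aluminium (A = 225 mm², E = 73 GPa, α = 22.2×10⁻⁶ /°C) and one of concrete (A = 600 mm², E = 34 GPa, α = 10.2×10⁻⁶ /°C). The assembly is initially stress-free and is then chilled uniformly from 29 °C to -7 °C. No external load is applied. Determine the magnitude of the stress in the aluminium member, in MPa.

σ ≈ 17.5 MPa (tensile)

Equilibrium of a rigid end plate with no external load gives equal and opposite internal forces ±P in the two members. Since α_{aluminium} > α_{concrete}, cooling drives the aluminium into tension and the concrete into compression.
Setting the final lengths equal and cancelling L: (α₁ − α₂)ΔT = P/(A₁E₁) + P/(A₂E₂).
|α₁ − α₂|·ΔT = 12×10⁻⁶ × 36 = 0.000432.
1/(A₁E₁) + 1/(A₂E₂) = 1/(225×73×10³) + 1/(600×34×10³) = 1.099×10⁻⁷ N⁻¹.
P = 0.000432 / 1.099×10⁻⁷ = 3931 N = 3.931 kN.
σ_{aluminium} = P/A₁ = 3931/225 = 17.47 MPa, tensile.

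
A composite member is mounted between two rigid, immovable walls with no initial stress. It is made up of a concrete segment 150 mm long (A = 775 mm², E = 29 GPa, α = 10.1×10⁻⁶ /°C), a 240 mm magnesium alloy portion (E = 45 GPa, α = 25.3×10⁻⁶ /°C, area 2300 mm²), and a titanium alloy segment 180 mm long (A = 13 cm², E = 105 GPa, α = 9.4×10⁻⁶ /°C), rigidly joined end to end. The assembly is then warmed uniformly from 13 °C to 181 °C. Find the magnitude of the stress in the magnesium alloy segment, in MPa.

σ ≈ 65.7 MPa (compressive)

If the supports were absent, the total length change would be Σ αᵢΔT Lᵢ = 10.1×10⁻⁶×168×150 + 25.3×10⁻⁶×168×240 + 9.4×10⁻⁶×168×180 = 1.559 mm.
Since the ends are fixed, an axial force P builds up, equal in every segment, with P · Σ Lᵢ/(AᵢEᵢ) = δ_free.
The series flexibility is Σ Lᵢ/(AᵢEᵢ) = 150/(775×29×10³) + 240/(2300×45×10³) + 180/(1300×105×10³) = 1.031×10⁻⁵ mm/N.
So P = 1.559 / 1.031×10⁻⁵ = 151.2 kN, compressive.
σ_{magnesium alloy} = P / A = 151200 / 2300 = 65.73 MPa.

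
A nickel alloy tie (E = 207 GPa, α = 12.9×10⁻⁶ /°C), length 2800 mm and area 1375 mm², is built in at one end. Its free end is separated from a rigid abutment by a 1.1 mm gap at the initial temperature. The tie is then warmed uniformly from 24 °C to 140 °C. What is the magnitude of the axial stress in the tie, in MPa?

Unrestrained expansion: δ_free = αΔT L = 12.9×10⁻⁶ × 116 × 2800 = 4.19 mm.
This exceeds the 1.1 mm gap, so the wall pushes back. The portion of expansion that must be recovered elastically is δ_free − gap = 4.19 − 1.1 = 3.09 mm.
So σ = E(δ_free − g)/L = 207×10³ × 3.09/2800 = 228.4 MPa.

σ ≈ 228 MPa (compressive)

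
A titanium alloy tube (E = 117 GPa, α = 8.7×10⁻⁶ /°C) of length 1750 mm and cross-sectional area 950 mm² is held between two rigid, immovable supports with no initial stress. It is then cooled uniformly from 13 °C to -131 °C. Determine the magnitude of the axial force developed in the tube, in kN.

The ends cannot move, so σ = EαΔT = 117×10³ × 8.7×10⁻⁶ × 144 = 146.6 MPa.
Axial force P = σA = 146.6 × 950 = 139200 N = 139.2 kN, tensile.

P ≈ 139 kN (tensile)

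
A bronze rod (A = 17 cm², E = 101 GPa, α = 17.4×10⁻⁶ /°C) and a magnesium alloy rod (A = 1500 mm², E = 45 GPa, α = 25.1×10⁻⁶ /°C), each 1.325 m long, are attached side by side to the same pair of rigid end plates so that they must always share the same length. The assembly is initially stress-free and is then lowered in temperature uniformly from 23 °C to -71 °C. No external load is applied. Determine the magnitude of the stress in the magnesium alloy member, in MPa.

σ ≈ 23.4 MPa (tensile)

The magnesium alloy has the larger α, so on cooling it would change length more than the bronze if both were free. The rigid plates force a common final length, so the magnesium alloy is put into tension and the bronze into compression, with equal and opposite forces P (no external load).
Setting the final lengths equal and cancelling L: (α₁ − α₂)ΔT = P/(A₁E₁) + P/(A₂E₂).
|α₁ − α₂|·ΔT = 7.7×10⁻⁶ × 94 = 0.0007238.
1/(A₁E₁) + 1/(A₂E₂) = 1/(1700×101×10³) + 1/(1500×45×10³) = 2.064×10⁻⁸ N⁻¹.
P = 0.0007238 / 2.064×10⁻⁸ = 35070 N = 35.07 kN.
σ_{magnesium alloy} = P/A₂ = 35070/1500 = 23.38 MPa, tensile.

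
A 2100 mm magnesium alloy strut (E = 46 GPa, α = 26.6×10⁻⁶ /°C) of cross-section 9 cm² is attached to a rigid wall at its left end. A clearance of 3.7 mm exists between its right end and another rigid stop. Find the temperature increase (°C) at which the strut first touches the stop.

ΔT ≈ 66.2 °C

Contact occurs when the free expansion equals the gap: αΔT L = 3.7 mm.
ΔT = 3.7 / (26.6×10⁻⁶ × 2100) = 66.24 °C.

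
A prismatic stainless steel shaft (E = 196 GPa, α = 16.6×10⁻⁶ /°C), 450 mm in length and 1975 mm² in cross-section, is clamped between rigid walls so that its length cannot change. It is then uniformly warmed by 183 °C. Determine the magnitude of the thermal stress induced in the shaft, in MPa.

Because both ends are immovable the net strain is zero, and the suppressed thermal strain is αΔT = 16.6×10⁻⁶ × 183 = 3037.8×10⁻⁶.
Hence σ = E·αΔT = 196×10³ × 3037.8×10⁻⁶ = 595.4 MPa, compressive.

σ ≈ 595 MPa (compressive)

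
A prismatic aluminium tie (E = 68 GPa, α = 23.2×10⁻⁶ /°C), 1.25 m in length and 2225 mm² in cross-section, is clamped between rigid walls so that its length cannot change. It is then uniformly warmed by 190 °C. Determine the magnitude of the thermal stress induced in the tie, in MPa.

The supports are rigid, so the total axial strain is zero. The restrained thermal strain is ε = αΔT = 23.2×10⁻⁶ × 190 = 4408×10⁻⁶.
σ = EαΔT = 68×10³ × 23.2×10⁻⁶ × 190 = 299.7 MPa (compressive; the tie is trying to expand).

σ ≈ 300 MPa (compressive)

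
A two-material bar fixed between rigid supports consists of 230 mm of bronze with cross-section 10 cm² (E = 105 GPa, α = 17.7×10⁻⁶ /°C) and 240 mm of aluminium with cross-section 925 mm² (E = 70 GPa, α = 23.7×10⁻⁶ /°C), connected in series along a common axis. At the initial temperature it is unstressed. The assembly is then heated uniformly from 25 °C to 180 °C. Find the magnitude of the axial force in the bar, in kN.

P ≈ 257 kN (compressive)

If the supports were absent, the total length change would be Σ αᵢΔT Lᵢ = 17.7×10⁻⁶×155×230 + 23.7×10⁻⁶×155×240 = 1.513 mm.
The rigid supports impose zero overall length change; the single axial force P common to all segments must satisfy P Σ Lᵢ/(AᵢEᵢ) = δ_free.
Σ Lᵢ/(AᵢEᵢ) = 230/(1000×105×10³) + 240/(925×70×10³) = 5.897×10⁻⁶ mm/N.
P = 1.513 / 5.897×10⁻⁶ = 256500 N = 256.5 kN, compressive.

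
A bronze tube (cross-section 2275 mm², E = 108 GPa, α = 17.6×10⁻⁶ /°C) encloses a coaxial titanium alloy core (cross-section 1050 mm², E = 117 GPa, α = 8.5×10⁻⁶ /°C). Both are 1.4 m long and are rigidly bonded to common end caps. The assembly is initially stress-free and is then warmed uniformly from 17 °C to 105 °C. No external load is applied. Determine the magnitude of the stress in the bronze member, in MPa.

σ ≈ 28.8 MPa (compressive)

The bronze has the larger α, so on heating it would change length more than the titanium alloy if both were free. The rigid plates force a common final length, so the bronze is put into compression and the titanium alloy into tension, with equal and opposite forces P (no external load).
Setting the final lengths equal and cancelling L: (α₁ − α₂)ΔT = P/(A₁E₁) + P/(A₂E₂).
|α₁ − α₂|·ΔT = 9.1×10⁻⁶ × 88 = 0.0008008.
1/(A₁E₁) + 1/(A₂E₂) = 1/(2275×108×10³) + 1/(1050×117×10³) = 1.221×10⁻⁸ N⁻¹.
P = 0.0008008 / 1.221×10⁻⁸ = 65590 N = 65.59 kN.
σ_{bronze} = P/A₁ = 65590/2275 = 28.83 MPa, compressive.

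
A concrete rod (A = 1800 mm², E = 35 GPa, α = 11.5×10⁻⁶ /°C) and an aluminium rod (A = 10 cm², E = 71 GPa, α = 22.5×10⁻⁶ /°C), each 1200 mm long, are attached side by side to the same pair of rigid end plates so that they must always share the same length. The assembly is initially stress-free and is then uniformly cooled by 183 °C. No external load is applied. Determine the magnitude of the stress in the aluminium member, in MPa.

Both members must finish at the same length. With the larger α, the aluminium tends to over-contract; the plates restrain it, putting the aluminium in tension and the concrete in compression. With no external load the two internal forces are equal and opposite, magnitude P.
Equating the net (thermal + elastic) strains gives |α₁ − α₂|·ΔT = P·[1/(A₁E₁) + 1/(A₂E₂)].
|α₁ − α₂|·ΔT = 11×10⁻⁶ × 183 = 0.002013.
1/(A₁E₁) + 1/(A₂E₂) = 1/(1800×35×10³) + 1/(1000×71×10³) = 2.996×10⁻⁸ N⁻¹.
So P = 0.002013 / 2.996×10⁻⁸ = 67.2 kN.
σ_{aluminium} = P/A₂ = 67200/1000 = 67.2 MPa, tensile.

σ ≈ 67.2 MPa (tensile)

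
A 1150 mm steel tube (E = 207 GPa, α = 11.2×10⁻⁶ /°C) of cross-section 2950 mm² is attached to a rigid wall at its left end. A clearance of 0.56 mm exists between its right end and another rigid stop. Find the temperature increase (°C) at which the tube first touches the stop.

ΔT ≈ 43.5 °C

Contact occurs when the free expansion equals the gap: αΔT L = 0.56 mm.
So ΔT = g/(αL) = 0.56/(11.2×10⁻⁶ × 1150) = 43.48 °C.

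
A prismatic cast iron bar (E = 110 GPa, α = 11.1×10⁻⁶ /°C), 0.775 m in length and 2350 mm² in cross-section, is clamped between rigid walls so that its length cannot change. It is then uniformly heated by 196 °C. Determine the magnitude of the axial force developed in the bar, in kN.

With zero net strain, σ = E·αΔT = 110 GPa × 11.1×10⁻⁶ × 196 = 239.3 MPa.
Then P = σA = 239.3 × 2350 mm² = 562.4 kN, compressive.

P ≈ 562 kN (compressive)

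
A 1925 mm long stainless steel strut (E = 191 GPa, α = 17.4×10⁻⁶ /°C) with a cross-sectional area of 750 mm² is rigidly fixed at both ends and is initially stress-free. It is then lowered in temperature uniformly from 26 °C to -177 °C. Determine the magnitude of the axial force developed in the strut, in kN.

With zero net strain, σ = E·αΔT = 191 GPa × 17.4×10⁻⁶ × 203 = 674.7 MPa.
Then P = σA = 674.7 × 750 mm² = 506 kN, tensile.

P ≈ 506 kN (tensile)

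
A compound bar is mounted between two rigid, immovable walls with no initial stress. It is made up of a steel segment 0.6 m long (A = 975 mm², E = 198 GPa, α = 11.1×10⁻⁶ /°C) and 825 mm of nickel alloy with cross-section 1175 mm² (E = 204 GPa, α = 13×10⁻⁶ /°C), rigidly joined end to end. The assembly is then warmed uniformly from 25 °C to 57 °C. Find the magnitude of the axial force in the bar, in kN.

With the walls removed the bar would change length by δ_free = Σ αᵢΔT Lᵢ = 11.1×10⁻⁶×32×600 + 13×10⁻⁶×32×825 = 0.5563 mm.
The walls prevent any net length change, so an axial force P (same in every segment) develops. Compatibility: P · Σ Lᵢ/(AᵢEᵢ) = δ_free.
The series flexibility is Σ Lᵢ/(AᵢEᵢ) = 600/(975×198×10³) + 825/(1175×204×10³) = 6.55×10⁻⁶ mm/N.
So P = 0.5563 / 6.55×10⁻⁶ = 84.94 kN, compressive.

P ≈ 84.9 kN (compressive)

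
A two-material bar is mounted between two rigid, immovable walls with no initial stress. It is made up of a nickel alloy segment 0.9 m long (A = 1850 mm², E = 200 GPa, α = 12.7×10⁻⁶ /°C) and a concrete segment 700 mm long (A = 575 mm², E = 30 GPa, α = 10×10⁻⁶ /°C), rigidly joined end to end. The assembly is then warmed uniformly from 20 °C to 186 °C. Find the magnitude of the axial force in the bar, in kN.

Free thermal expansion of the whole bar: Σ αᵢΔT Lᵢ = 12.7×10⁻⁶×166×900 + 10×10⁻⁶×166×700 = 3.059 mm.
The rigid supports impose zero overall length change; the single axial force P common to all segments must satisfy P Σ Lᵢ/(AᵢEᵢ) = δ_free.
Σ Lᵢ/(AᵢEᵢ) = 900/(1850×200×10³) + 700/(575×30×10³) = 4.301×10⁻⁵ mm/N.
P = 3.059 / 4.301×10⁻⁵ = 71130 N = 71.13 kN, compressive.

P ≈ 71.1 kN (compressive)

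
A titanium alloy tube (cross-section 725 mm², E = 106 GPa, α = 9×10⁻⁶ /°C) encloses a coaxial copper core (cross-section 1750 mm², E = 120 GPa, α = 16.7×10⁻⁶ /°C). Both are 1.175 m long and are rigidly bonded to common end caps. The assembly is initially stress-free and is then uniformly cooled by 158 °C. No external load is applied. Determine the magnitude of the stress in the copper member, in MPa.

σ ≈ 39.1 MPa (tensile)

The copper has the larger α, so on cooling it would change length more than the titanium alloy if both were free. The rigid plates force a common final length, so the copper is put into tension and the titanium alloy into compression, with equal and opposite forces P (no external load).
Compatibility of the two members (thermal + elastic change equal): (α₁ − α₂)ΔT = P·[1/(A₁E₁) + 1/(A₂E₂)].
|α₁ − α₂|·ΔT = 7.7×10⁻⁶ × 158 = 0.001217.
1/(A₁E₁) + 1/(A₂E₂) = 1/(725×106×10³) + 1/(1750×120×10³) = 1.777×10⁻⁸ N⁻¹.
So P = 0.001217 / 1.777×10⁻⁸ = 68.45 kN.
σ_{copper} = P/A₂ = 68450/1750 = 39.11 MPa, tensile.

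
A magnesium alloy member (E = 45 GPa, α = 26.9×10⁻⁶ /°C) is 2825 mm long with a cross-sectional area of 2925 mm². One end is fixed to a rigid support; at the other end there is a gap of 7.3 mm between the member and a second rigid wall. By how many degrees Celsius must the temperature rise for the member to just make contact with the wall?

The gap closes when αΔT L = 7.3 mm, since the member is still unstressed at that instant.
So ΔT = g/(αL) = 7.3/(26.9×10⁻⁶ × 2825) = 96.06 °C.

ΔT ≈ 96.1 °C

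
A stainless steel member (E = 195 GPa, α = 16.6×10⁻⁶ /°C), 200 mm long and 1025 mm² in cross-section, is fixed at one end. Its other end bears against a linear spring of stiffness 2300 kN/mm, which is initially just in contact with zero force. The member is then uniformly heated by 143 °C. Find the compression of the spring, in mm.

δ ≈ 0.144 mm

The unrestrained thermal change is αΔT L = 16.6×10⁻⁶ × 143 × 200 = 0.4748 mm.
Let P be the compressive force at the spring. The member shortens elastically by PL/(AE) and the spring compresses by P/k; together these equal δ_free.
P [ L/(AE) + 1/k ] = δ_free → P [ 200/(1025×195×10³) + 1/(2300×10³) ] = 0.4748.
P = 0.4748 / 1.435×10⁻⁶ = 330700 N.
Spring compression = P/k = 330700/(2300×10³) = 0.1438 mm.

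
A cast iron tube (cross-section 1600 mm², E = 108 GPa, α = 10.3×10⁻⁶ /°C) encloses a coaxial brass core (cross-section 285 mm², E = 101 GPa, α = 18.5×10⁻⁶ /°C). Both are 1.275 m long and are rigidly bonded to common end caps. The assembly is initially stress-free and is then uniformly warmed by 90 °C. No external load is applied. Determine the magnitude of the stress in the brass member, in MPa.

σ ≈ 63.9 MPa (compressive)

Both members must finish at the same length. With the larger α, the brass tends to over-expand; the plates restrain it, putting the brass in compression and the cast iron in tension. With no external load the two internal forces are equal and opposite, magnitude P.
Setting the final lengths equal and cancelling L: (α₁ − α₂)ΔT = P/(A₁E₁) + P/(A₂E₂).
|α₁ − α₂|·ΔT = 8.2×10⁻⁶ × 90 = 0.000738.
1/(A₁E₁) + 1/(A₂E₂) = 1/(1600×108×10³) + 1/(285×101×10³) = 4.053×10⁻⁸ N⁻¹.
So P = 0.000738 / 4.053×10⁻⁸ = 18.21 kN.
σ_{brass} = P/A₂ = 18210/285 = 63.89 MPa, compressive.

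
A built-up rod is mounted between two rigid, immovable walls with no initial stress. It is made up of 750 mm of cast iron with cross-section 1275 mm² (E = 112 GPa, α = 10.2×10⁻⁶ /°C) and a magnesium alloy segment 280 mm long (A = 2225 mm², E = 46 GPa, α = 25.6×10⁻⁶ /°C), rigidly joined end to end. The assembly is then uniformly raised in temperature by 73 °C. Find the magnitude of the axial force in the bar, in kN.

P ≈ 135 kN (compressive)

If the supports were absent, the total length change would be Σ αᵢΔT Lᵢ = 10.2×10⁻⁶×73×750 + 25.6×10⁻⁶×73×280 = 1.082 mm.
The rigid supports impose zero overall length change; the single axial force P common to all segments must satisfy P Σ Lᵢ/(AᵢEᵢ) = δ_free.
Σ Lᵢ/(AᵢEᵢ) = 750/(1275×112×10³) + 280/(2225×46×10³) = 7.988×10⁻⁶ mm/N.
Hence P = δ_free / Σ(L/AE) = 1.082/7.988×10⁻⁶ = 135.4 kN (compressive).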